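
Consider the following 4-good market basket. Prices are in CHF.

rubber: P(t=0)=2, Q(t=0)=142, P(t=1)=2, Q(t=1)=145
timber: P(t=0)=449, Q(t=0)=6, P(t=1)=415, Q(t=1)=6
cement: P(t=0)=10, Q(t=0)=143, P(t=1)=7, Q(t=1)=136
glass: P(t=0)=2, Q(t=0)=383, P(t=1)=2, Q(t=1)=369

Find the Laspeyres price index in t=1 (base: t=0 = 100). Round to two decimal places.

Laspeyres price index uses base-period quantities as weights.
ΣP(t=1)·Q(t=0) = 2×142 + 415×6 + 7×143 + 2×383 = 284 + 2490 + 1001 + 766 = 4541
ΣP(t=0)·Q(t=0) = 2×142 + 449×6 + 10×143 + 2×383 = 284 + 2694 + 1430 + 766 = 5174
Index = 4541 / 5174 × 100 = 87.7658

87.77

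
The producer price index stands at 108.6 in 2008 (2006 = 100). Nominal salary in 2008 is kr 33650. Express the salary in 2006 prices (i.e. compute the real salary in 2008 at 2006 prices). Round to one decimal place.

Real = Nominal ÷ (Index/100) = 33650 ÷ (108.6/100)
     = 33650 ÷ 1.086 = 30985.2670

30985.3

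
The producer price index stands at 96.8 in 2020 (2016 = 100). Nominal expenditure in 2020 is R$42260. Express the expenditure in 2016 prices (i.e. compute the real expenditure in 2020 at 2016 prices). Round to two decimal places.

43657.02

Real = Nominal ÷ (Index/100) = 42260 ÷ (96.8/100)
     = 42260 ÷ 0.968 = 43657.0248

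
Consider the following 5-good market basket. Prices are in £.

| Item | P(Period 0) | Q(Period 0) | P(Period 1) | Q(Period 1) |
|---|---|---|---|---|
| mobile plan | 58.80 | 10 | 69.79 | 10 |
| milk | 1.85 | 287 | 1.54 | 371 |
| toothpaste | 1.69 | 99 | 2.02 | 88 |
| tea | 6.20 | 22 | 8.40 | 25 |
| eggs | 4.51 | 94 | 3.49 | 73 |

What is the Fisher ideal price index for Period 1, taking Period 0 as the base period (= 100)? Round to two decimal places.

Laspeyres component (base-period weights):
ΣP(Period 1)Q(Period 0) = 69.79×10 + 1.54×287 + 2.02×99 + 8.40×22 + 3.49×94 = 697.9 + 441.98 + 199.98 + 184.8 + 328.06 = 1852.72
ΣP(Period 0)Q(Period 0) = 58.80×10 + 1.85×287 + 1.69×99 + 6.20×22 + 4.51×94 = 588 + 530.95 + 167.31 + 136.4 + 423.94 = 1846.6
L = 1852.72 / 1846.6 × 100 = 100.3314
Paasche component (current-period weights):
ΣP(Period 1)Q(Period 1) = 69.79×10 + 1.54×371 + 2.02×88 + 8.40×25 + 3.49×73 = 697.9 + 571.34 + 177.76 + 210 + 254.77 = 1911.77
ΣP(Period 0)Q(Period 1) = 58.80×10 + 1.85×371 + 1.69×88 + 6.20×25 + 4.51×73 = 588 + 686.35 + 148.72 + 155 + 329.23 = 1907.3
P = 1911.77 / 1907.3 × 100 = 100.2344
Fisher = √(L × P) = √(100.3314 × 100.2344) = 100.2829

100.28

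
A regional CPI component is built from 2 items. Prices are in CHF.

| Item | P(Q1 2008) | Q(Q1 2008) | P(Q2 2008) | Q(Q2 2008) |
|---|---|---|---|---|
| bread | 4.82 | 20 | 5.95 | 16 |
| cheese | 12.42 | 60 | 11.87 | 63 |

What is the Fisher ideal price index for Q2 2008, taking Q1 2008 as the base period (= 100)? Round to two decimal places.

Laspeyres component (base-period weights):
ΣP(Q2 2008)Q(Q1 2008) = 5.95×20 + 11.87×60 = 119 + 712.2 = 831.2
ΣP(Q1 2008)Q(Q1 2008) = 4.82×20 + 12.42×60 = 96.4 + 745.2 = 841.6
L = 831.2 / 841.6 × 100 = 98.7643
Paasche component (current-period weights):
ΣP(Q2 2008)Q(Q2 2008) = 5.95×16 + 11.87×63 = 95.2 + 747.81 = 843.01
ΣP(Q1 2008)Q(Q2 2008) = 4.82×16 + 12.42×63 = 77.12 + 782.46 = 859.58
P = 843.01 / 859.58 × 100 = 98.0723
Fisher = √(L × P) = √(98.7643 × 98.0723) = 98.4177

98.42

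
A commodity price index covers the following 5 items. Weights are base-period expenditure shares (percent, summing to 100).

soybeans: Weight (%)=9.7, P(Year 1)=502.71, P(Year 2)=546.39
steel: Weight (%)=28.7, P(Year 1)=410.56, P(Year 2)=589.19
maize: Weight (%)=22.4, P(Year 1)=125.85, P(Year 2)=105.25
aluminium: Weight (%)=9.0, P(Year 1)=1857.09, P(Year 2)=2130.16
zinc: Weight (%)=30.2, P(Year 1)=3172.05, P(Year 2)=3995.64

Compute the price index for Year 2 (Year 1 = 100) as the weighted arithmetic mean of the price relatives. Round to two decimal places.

soybeans: 9.7 × (546.39/502.71) = 9.7 × 1.086889 = 10.5428
steel: 28.7 × (589.19/410.56) = 28.7 × 1.435089 = 41.1870
maize: 22.4 × (105.25/125.85) = 22.4 × 0.836313 = 18.7334
aluminium: 9.0 × (2130.16/1857.09) = 9.0 × 1.147042 = 10.3234
zinc: 30.2 × (3995.64/3172.05) = 30.2 × 1.259640 = 38.0411
Index = Σ wᵢ·(p₁ᵢ/p₀ᵢ) = 10.5428 + 41.1870 + 18.7334 + 10.3234 + 38.0411 = 118.8278

118.83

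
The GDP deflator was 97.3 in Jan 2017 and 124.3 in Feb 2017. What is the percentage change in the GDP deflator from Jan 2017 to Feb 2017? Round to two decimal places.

Change = (124.3 − 97.3) / 97.3 × 100
       = 27.0 / 97.3 × 100 = 27.7492%

27.75%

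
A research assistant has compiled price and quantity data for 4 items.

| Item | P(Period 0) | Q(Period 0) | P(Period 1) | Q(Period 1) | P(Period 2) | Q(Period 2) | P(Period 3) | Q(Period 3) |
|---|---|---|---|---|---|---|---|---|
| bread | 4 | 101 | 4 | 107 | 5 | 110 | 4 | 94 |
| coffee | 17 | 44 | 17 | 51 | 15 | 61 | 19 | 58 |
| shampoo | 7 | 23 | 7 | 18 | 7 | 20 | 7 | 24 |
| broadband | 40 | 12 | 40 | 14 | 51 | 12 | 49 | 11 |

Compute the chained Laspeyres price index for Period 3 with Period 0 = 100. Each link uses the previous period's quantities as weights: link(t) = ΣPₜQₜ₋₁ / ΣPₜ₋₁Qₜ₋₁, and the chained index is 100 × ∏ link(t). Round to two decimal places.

113.39

Link Period 0→Period 1:
ΣP(Period 1)Q(Period 0) = 4×101 + 17×44 + 7×23 + 40×12 = 404 + 748 + 161 + 480 = 1793
ΣP(Period 0)Q(Period 0) = 4×101 + 17×44 + 7×23 + 40×12 = 404 + 748 + 161 + 480 = 1793
link = 1793/1793 = 1.000000
Link Period 1→Period 2:
ΣP(Period 2)Q(Period 1) = 5×107 + 15×51 + 7×18 + 51×14 = 535 + 765 + 126 + 714 = 2140
ΣP(Period 1)Q(Period 1) = 4×107 + 17×51 + 7×18 + 40×14 = 428 + 867 + 126 + 560 = 1981
link = 2140/1981 = 1.080262
Link Period 2→Period 3:
ΣP(Period 3)Q(Period 2) = 4×110 + 19×61 + 7×20 + 49×12 = 440 + 1159 + 140 + 588 = 2327
ΣP(Period 2)Q(Period 2) = 5×110 + 15×61 + 7×20 + 51×12 = 550 + 915 + 140 + 612 = 2217
link = 2327/2217 = 1.049617
Chained index = 100 × 1.000000 × 1.080262 × 1.049617 = 113.3861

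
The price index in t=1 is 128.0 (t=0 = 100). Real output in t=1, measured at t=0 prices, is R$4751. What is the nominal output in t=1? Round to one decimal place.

Nominal = Real × (Index/100) = 4751 × (128.0/100)
        = 4751 × 1.280 = 6081.2800

6081.3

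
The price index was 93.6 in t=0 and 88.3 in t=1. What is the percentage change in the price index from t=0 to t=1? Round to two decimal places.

Change = (88.3 − 93.6) / 93.6 × 100
       = -5.3 / 93.6 × 100 = -5.6624%

-5.66%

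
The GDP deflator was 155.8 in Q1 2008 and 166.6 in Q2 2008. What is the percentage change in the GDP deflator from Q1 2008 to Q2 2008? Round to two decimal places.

6.93%

Change = (166.6 − 155.8) / 155.8 × 100
       = 10.8 / 155.8 × 100 = 6.9320%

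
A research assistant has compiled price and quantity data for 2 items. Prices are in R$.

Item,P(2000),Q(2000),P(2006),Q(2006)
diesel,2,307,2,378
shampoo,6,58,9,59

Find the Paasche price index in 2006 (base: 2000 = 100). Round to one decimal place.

115.9

Paasche price index uses current-period quantities as weights.
ΣP(2006)·Q(2006) = 2×378 + 9×59 = 756 + 531 = 1287
ΣP(2000)·Q(2006) = 2×378 + 6×59 = 756 + 354 = 1110
Index = 1287 / 1110 × 100 = 115.9459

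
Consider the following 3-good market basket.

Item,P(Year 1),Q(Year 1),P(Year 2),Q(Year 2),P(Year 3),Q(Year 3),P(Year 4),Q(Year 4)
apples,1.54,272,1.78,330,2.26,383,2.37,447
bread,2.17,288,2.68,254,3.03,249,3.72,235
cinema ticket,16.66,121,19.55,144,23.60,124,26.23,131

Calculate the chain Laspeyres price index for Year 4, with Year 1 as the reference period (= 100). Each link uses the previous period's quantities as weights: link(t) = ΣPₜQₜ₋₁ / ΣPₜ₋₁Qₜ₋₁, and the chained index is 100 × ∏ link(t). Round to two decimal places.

159.36

Link Year 1→Year 2:
ΣP(Year 2)Q(Year 1) = 1.78×272 + 2.68×288 + 19.55×121 = 484.16 + 771.84 + 2365.55 = 3621.55
ΣP(Year 1)Q(Year 1) = 1.54×272 + 2.17×288 + 16.66×121 = 418.88 + 624.96 + 2015.86 = 3059.7
link = 3621.55/3059.7 = 1.183629
Link Year 2→Year 3:
ΣP(Year 3)Q(Year 2) = 2.26×330 + 3.03×254 + 23.60×144 = 745.8 + 769.62 + 3398.4 = 4913.82
ΣP(Year 2)Q(Year 2) = 1.78×330 + 2.68×254 + 19.55×144 = 587.4 + 680.72 + 2815.2 = 4083.32
link = 4913.82/4083.32 = 1.203388
Link Year 3→Year 4:
ΣP(Year 4)Q(Year 3) = 2.37×383 + 3.72×249 + 26.23×124 = 907.71 + 926.28 + 3252.52 = 5086.51
ΣP(Year 3)Q(Year 3) = 2.26×383 + 3.03×249 + 23.60×124 = 865.58 + 754.47 + 2926.4 = 4546.45
link = 5086.51/4546.45 = 1.118787
Chained index = 100 × 1.183629 × 1.203388 × 1.118787 = 159.3562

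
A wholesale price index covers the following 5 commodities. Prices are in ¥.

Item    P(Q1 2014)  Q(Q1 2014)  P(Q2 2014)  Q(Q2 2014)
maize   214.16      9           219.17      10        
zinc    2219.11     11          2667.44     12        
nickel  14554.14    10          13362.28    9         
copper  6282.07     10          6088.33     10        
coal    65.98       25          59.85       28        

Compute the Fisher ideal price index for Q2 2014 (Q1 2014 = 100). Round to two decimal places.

Laspeyres component (base-period weights):
ΣP(Q2 2014)Q(Q1 2014) = 219.17×9 + 2667.44×11 + 13362.28×10 + 6088.33×10 + 59.85×25 = 1972.53 + 29341.84 + 133622.8 + 60883.3 + 1496.25 = 227316.72
ΣP(Q1 2014)Q(Q1 2014) = 214.16×9 + 2219.11×11 + 14554.14×10 + 6282.07×10 + 65.98×25 = 1927.44 + 24410.21 + 145541.4 + 62820.7 + 1649.5 = 236349.25
L = 227316.72 / 236349.25 × 100 = 96.1783
Paasche component (current-period weights):
ΣP(Q2 2014)Q(Q2 2014) = 219.17×10 + 2667.44×12 + 13362.28×9 + 6088.33×10 + 59.85×28 = 2191.7 + 32009.28 + 120260.52 + 60883.3 + 1675.8 = 217020.6
ΣP(Q1 2014)Q(Q2 2014) = 214.16×10 + 2219.11×12 + 14554.14×9 + 6282.07×10 + 65.98×28 = 2141.6 + 26629.32 + 130987.26 + 62820.7 + 1847.44 = 224426.32
P = 217020.6 / 224426.32 × 100 = 96.7002
Fisher = √(L × P) = √(96.1783 × 96.7002) = 96.4389

96.44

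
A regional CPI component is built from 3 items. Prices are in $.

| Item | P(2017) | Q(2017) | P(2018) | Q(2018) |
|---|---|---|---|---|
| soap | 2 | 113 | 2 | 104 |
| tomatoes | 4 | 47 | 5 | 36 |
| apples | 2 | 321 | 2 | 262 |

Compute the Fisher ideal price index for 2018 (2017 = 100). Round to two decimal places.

104.28

Laspeyres component (base-period weights):
ΣP(2018)Q(2017) = 2×113 + 5×47 + 2×321 = 226 + 235 + 642 = 1103
ΣP(2017)Q(2017) = 2×113 + 4×47 + 2×321 = 226 + 188 + 642 = 1056
L = 1103 / 1056 × 100 = 104.4508
Paasche component (current-period weights):
ΣP(2018)Q(2018) = 2×104 + 5×36 + 2×262 = 208 + 180 + 524 = 912
ΣP(2017)Q(2018) = 2×104 + 4×36 + 2×262 = 208 + 144 + 524 = 876
P = 912 / 876 × 100 = 104.1096
Fisher = √(L × P) = √(104.4508 × 104.1096) = 104.2800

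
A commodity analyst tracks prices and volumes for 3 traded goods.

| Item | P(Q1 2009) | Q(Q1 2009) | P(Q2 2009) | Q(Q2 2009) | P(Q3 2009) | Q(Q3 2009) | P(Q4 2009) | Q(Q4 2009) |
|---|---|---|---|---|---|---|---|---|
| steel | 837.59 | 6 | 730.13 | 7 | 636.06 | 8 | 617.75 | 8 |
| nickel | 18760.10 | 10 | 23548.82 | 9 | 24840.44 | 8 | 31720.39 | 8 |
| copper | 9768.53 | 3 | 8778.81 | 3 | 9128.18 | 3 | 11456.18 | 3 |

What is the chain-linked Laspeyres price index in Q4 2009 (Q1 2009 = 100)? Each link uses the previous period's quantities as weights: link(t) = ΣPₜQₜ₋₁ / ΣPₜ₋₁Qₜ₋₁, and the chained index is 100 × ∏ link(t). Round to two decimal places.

Link Q1 2009→Q2 2009:
ΣP(Q2 2009)Q(Q1 2009) = 730.13×6 + 23548.82×10 + 8778.81×3 = 4380.78 + 235488.2 + 26336.43 = 266205.41
ΣP(Q1 2009)Q(Q1 2009) = 837.59×6 + 18760.10×10 + 9768.53×3 = 5025.54 + 187601 + 29305.59 = 221932.13
link = 266205.41/221932.13 = 1.199490
Link Q2 2009→Q3 2009:
ΣP(Q3 2009)Q(Q2 2009) = 636.06×7 + 24840.44×9 + 9128.18×3 = 4452.42 + 223563.96 + 27384.54 = 255400.92
ΣP(Q2 2009)Q(Q2 2009) = 730.13×7 + 23548.82×9 + 8778.81×3 = 5110.91 + 211939.38 + 26336.43 = 243386.72
link = 255400.92/243386.72 = 1.049363
Link Q3 2009→Q4 2009:
ΣP(Q4 2009)Q(Q3 2009) = 617.75×8 + 31720.39×8 + 11456.18×3 = 4942 + 253763.12 + 34368.54 = 293073.66
ΣP(Q3 2009)Q(Q3 2009) = 636.06×8 + 24840.44×8 + 9128.18×3 = 5088.48 + 198723.52 + 27384.54 = 231196.54
link = 293073.66/231196.54 = 1.267639
Chained index = 100 × 1.199490 × 1.049363 × 1.267639 = 159.5577

159.56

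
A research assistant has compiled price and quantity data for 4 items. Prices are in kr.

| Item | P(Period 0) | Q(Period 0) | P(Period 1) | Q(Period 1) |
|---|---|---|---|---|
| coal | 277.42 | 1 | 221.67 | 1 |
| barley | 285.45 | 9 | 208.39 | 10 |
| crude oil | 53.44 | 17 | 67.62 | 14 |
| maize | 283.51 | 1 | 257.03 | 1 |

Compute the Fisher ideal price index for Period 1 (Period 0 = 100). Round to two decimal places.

Laspeyres component (base-period weights):
ΣP(Period 1)Q(Period 0) = 221.67×1 + 208.39×9 + 67.62×17 + 257.03×1 = 221.67 + 1875.51 + 1149.54 + 257.03 = 3503.75
ΣP(Period 0)Q(Period 0) = 277.42×1 + 285.45×9 + 53.44×17 + 283.51×1 = 277.42 + 2569.05 + 908.48 + 283.51 = 4038.46
L = 3503.75 / 4038.46 × 100 = 86.7596
Paasche component (current-period weights):
ΣP(Period 1)Q(Period 1) = 221.67×1 + 208.39×10 + 67.62×14 + 257.03×1 = 221.67 + 2083.9 + 946.68 + 257.03 = 3509.28
ΣP(Period 0)Q(Period 1) = 277.42×1 + 285.45×10 + 53.44×14 + 283.51×1 = 277.42 + 2854.5 + 748.16 + 283.51 = 4163.59
P = 3509.28 / 4163.59 × 100 = 84.2850
Fisher = √(L × P) = √(86.7596 × 84.2850) = 85.5133

85.51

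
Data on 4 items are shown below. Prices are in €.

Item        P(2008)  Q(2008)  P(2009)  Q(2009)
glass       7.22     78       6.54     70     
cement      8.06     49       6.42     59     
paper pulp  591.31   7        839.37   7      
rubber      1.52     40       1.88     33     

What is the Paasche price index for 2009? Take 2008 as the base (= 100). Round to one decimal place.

Paasche price index uses current-period quantities as weights.
ΣP(2009)·Q(2009) = 6.54×70 + 6.42×59 + 839.37×7 + 1.88×33 = 457.8 + 378.78 + 5875.59 + 62.04 = 6774.21
ΣP(2008)·Q(2009) = 7.22×70 + 8.06×59 + 591.31×7 + 1.52×33 = 505.4 + 475.54 + 4139.17 + 50.16 = 5170.27
Index = 6774.21 / 5170.27 × 100 = 131.0224

131.0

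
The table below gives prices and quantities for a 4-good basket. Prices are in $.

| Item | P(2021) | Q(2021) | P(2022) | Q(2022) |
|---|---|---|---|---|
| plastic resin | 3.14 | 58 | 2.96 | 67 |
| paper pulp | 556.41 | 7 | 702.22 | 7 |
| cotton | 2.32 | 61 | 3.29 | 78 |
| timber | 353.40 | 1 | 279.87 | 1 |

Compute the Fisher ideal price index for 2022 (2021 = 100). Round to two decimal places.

Laspeyres component (base-period weights):
ΣP(2022)Q(2021) = 2.96×58 + 702.22×7 + 3.29×61 + 279.87×1 = 171.68 + 4915.54 + 200.69 + 279.87 = 5567.78
ΣP(2021)Q(2021) = 3.14×58 + 556.41×7 + 2.32×61 + 353.40×1 = 182.12 + 3894.87 + 141.52 + 353.4 = 4571.91
L = 5567.78 / 4571.91 × 100 = 121.7824
Paasche component (current-period weights):
ΣP(2022)Q(2022) = 2.96×67 + 702.22×7 + 3.29×78 + 279.87×1 = 198.32 + 4915.54 + 256.62 + 279.87 = 5650.35
ΣP(2021)Q(2022) = 3.14×67 + 556.41×7 + 2.32×78 + 353.40×1 = 210.38 + 3894.87 + 180.96 + 353.4 = 4639.61
P = 5650.35 / 4639.61 × 100 = 121.7850
Fisher = √(L × P) = √(121.7824 × 121.7850) = 121.7837

121.78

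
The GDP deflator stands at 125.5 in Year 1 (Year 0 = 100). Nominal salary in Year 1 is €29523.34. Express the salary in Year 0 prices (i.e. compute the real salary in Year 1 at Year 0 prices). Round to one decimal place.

23524.6

Real = Nominal ÷ (Index/100) = 29523.34 ÷ (125.5/100)
     = 29523.34 ÷ 1.255 = 23524.5737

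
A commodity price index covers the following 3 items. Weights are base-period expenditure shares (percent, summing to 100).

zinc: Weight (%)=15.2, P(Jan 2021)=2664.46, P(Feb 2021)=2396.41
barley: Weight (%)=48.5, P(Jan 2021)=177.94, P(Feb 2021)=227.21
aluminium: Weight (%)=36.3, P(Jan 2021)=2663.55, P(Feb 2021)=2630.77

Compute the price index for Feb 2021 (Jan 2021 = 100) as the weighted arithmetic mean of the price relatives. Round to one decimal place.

111.5

zinc: 15.2 × (2396.41/2664.46) = 15.2 × 0.899398 = 13.6708
barley: 48.5 × (227.21/177.94) = 48.5 × 1.276891 = 61.9292
aluminium: 36.3 × (2630.77/2663.55) = 36.3 × 0.987693 = 35.8533
Index = Σ wᵢ·(p₁ᵢ/p₀ᵢ) = 13.6708 + 61.9292 + 35.8533 = 111.4533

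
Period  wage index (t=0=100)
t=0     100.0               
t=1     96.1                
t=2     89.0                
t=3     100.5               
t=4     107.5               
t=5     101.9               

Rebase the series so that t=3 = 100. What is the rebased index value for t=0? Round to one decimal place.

99.5

Rebased(t=0) = 100.0 / 100.5 × 100 = 99.5025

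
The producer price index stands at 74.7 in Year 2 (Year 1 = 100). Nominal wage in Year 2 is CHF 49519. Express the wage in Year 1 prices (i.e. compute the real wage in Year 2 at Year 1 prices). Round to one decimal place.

Real = Nominal ÷ (Index/100) = 49519 ÷ (74.7/100)
     = 49519 ÷ 0.747 = 66290.4953

66290.5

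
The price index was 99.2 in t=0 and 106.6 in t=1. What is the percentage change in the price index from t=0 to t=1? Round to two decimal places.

7.46%

Change = (106.6 − 99.2) / 99.2 × 100
       = 7.4 / 99.2 × 100 = 7.4597%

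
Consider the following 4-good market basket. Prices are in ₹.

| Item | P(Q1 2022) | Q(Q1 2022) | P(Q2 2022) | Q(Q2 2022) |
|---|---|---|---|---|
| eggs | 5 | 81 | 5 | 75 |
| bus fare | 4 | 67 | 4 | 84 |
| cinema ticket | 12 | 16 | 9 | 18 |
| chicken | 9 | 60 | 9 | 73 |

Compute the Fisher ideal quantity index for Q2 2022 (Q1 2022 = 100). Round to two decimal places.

112.74

Laspeyres component (base-period weights):
ΣP(Q1 2022)Q(Q2 2022) = 5×75 + 4×84 + 12×18 + 9×73 = 375 + 336 + 216 + 657 = 1584
ΣP(Q1 2022)Q(Q1 2022) = 5×81 + 4×67 + 12×16 + 9×60 = 405 + 268 + 192 + 540 = 1405
L = 1584 / 1405 × 100 = 112.7402
Paasche component (current-period weights):
ΣP(Q2 2022)Q(Q2 2022) = 5×75 + 4×84 + 9×18 + 9×73 = 375 + 336 + 162 + 657 = 1530
ΣP(Q2 2022)Q(Q1 2022) = 5×81 + 4×67 + 9×16 + 9×60 = 405 + 268 + 144 + 540 = 1357
P = 1530 / 1357 × 100 = 112.7487
Fisher = √(L × P) = √(112.7402 × 112.7487) = 112.7445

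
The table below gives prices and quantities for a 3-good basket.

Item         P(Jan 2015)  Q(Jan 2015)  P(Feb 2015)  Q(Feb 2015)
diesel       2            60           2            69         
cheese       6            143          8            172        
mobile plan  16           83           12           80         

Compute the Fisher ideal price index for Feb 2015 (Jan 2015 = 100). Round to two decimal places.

99.48

Laspeyres component (base-period weights):
ΣP(Feb 2015)Q(Jan 2015) = 2×60 + 8×143 + 12×83 = 120 + 1144 + 996 = 2260
ΣP(Jan 2015)Q(Jan 2015) = 2×60 + 6×143 + 16×83 = 120 + 858 + 1328 = 2306
L = 2260 / 2306 × 100 = 98.0052
Paasche component (current-period weights):
ΣP(Feb 2015)Q(Feb 2015) = 2×69 + 8×172 + 12×80 = 138 + 1376 + 960 = 2474
ΣP(Jan 2015)Q(Feb 2015) = 2×69 + 6×172 + 16×80 = 138 + 1032 + 1280 = 2450
P = 2474 / 2450 × 100 = 100.9796
Fisher = √(L × P) = √(98.0052 × 100.9796) = 99.4813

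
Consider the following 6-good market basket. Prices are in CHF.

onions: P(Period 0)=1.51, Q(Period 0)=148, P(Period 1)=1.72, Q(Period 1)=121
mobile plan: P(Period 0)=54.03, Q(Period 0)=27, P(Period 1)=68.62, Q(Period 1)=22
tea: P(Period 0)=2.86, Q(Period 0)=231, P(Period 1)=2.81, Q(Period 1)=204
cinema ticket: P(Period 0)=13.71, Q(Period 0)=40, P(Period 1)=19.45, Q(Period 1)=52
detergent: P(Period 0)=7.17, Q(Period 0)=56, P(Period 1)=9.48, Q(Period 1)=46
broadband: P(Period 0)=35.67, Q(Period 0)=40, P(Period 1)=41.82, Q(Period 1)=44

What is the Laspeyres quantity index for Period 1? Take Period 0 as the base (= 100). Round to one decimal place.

Laspeyres quantity index uses base-period prices as weights.
ΣP(Period 0)·Q(Period 1) = 1.51×121 + 54.03×22 + 2.86×204 + 13.71×52 + 7.17×46 + 35.67×44 = 182.71 + 1188.66 + 583.44 + 712.92 + 329.82 + 1569.48 = 4567.03
ΣP(Period 0)·Q(Period 0) = 1.51×148 + 54.03×27 + 2.86×231 + 13.71×40 + 7.17×56 + 35.67×40 = 223.48 + 1458.81 + 660.66 + 548.4 + 401.52 + 1426.8 = 4719.67
Index = 4567.03 / 4719.67 × 100 = 96.7659

96.8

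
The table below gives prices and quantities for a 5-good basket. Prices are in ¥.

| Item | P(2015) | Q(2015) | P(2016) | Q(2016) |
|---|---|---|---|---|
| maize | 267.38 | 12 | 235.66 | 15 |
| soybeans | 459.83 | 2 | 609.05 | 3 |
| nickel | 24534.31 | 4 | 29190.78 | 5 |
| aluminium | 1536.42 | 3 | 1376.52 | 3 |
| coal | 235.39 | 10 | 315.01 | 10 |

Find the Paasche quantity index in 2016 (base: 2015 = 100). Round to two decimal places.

Paasche quantity index uses current-period prices as weights.
ΣP(2016)·Q(2016) = 235.66×15 + 609.05×3 + 29190.78×5 + 1376.52×3 + 315.01×10 = 3534.9 + 1827.15 + 145953.9 + 4129.56 + 3150.1 = 158595.61
ΣP(2016)·Q(2015) = 235.66×12 + 609.05×2 + 29190.78×4 + 1376.52×3 + 315.01×10 = 2827.92 + 1218.1 + 116763.12 + 4129.56 + 3150.1 = 128088.8
Index = 158595.61 / 128088.8 × 100 = 123.8169

123.82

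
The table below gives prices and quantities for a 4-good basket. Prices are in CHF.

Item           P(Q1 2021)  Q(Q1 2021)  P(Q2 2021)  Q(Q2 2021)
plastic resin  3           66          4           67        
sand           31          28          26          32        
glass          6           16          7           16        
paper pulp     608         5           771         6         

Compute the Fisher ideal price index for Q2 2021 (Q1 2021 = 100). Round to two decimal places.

Laspeyres component (base-period weights):
ΣP(Q2 2021)Q(Q1 2021) = 4×66 + 26×28 + 7×16 + 771×5 = 264 + 728 + 112 + 3855 = 4959
ΣP(Q1 2021)Q(Q1 2021) = 3×66 + 31×28 + 6×16 + 608×5 = 198 + 868 + 96 + 3040 = 4202
L = 4959 / 4202 × 100 = 118.0152
Paasche component (current-period weights):
ΣP(Q2 2021)Q(Q2 2021) = 4×67 + 26×32 + 7×16 + 771×6 = 268 + 832 + 112 + 4626 = 5838
ΣP(Q1 2021)Q(Q2 2021) = 3×67 + 31×32 + 6×16 + 608×6 = 201 + 992 + 96 + 3648 = 4937
P = 5838 / 4937 × 100 = 118.2499
Fisher = √(L × P) = √(118.0152 × 118.2499) = 118.1325

118.13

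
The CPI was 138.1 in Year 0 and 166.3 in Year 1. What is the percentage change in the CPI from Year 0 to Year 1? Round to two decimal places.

Change = (166.3 − 138.1) / 138.1 × 100
       = 28.2 / 138.1 × 100 = 20.4200%

20.42%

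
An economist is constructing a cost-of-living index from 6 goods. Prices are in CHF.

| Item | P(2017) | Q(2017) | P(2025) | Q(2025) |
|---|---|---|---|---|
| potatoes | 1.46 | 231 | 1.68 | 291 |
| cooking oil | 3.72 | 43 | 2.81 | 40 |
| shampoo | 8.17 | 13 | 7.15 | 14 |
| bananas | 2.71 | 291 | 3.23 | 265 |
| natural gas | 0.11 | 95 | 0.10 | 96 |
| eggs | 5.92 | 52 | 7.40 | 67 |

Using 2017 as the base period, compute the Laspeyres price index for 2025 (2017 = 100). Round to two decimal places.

113.20

Laspeyres price index uses base-period quantities as weights.
ΣP(2025)·Q(2017) = 1.68×231 + 2.81×43 + 7.15×13 + 3.23×291 + 0.10×95 + 7.40×52 = 388.08 + 120.83 + 92.95 + 939.93 + 9.5 + 384.8 = 1936.09
ΣP(2017)·Q(2017) = 1.46×231 + 3.72×43 + 8.17×13 + 2.71×291 + 0.11×95 + 5.92×52 = 337.26 + 159.96 + 106.21 + 788.61 + 10.45 + 307.84 = 1710.33
Index = 1936.09 / 1710.33 × 100 = 113.1998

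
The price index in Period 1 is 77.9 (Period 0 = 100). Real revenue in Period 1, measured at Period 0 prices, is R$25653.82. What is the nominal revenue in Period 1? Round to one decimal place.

19984.3

Nominal = Real × (Index/100) = 25653.82 × (77.9/100)
        = 25653.82 × 0.779 = 19984.3258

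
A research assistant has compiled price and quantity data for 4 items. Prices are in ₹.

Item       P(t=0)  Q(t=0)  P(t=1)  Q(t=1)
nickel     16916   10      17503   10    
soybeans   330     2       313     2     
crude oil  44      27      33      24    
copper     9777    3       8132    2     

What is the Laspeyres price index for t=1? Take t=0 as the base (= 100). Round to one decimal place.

100.3

Laspeyres price index uses base-period quantities as weights.
ΣP(t=1)·Q(t=0) = 17503×10 + 313×2 + 33×27 + 8132×3 = 175030 + 626 + 891 + 24396 = 200943
ΣP(t=0)·Q(t=0) = 16916×10 + 330×2 + 44×27 + 9777×3 = 169160 + 660 + 1188 + 29331 = 200339
Index = 200943 / 200339 × 100 = 100.3015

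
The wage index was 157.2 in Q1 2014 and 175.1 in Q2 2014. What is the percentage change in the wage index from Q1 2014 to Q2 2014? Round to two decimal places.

Change = (175.1 − 157.2) / 157.2 × 100
       = 17.9 / 157.2 × 100 = 11.3868%

11.39%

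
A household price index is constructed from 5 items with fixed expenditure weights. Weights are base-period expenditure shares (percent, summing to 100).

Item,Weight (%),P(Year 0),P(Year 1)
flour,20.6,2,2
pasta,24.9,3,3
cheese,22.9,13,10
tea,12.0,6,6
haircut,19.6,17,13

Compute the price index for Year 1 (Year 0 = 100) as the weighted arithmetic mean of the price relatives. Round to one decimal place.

flour: 20.6 × (2/2) = 20.6 × 1.000000 = 20.6000
pasta: 24.9 × (3/3) = 24.9 × 1.000000 = 24.9000
cheese: 22.9 × (10/13) = 22.9 × 0.769231 = 17.6154
tea: 12.0 × (6/6) = 12.0 × 1.000000 = 12.0000
haircut: 19.6 × (13/17) = 19.6 × 0.764706 = 14.9882
Index = Σ wᵢ·(p₁ᵢ/p₀ᵢ) = 20.6000 + 24.9000 + 17.6154 + 12.0000 + 14.9882 = 90.1036

90.1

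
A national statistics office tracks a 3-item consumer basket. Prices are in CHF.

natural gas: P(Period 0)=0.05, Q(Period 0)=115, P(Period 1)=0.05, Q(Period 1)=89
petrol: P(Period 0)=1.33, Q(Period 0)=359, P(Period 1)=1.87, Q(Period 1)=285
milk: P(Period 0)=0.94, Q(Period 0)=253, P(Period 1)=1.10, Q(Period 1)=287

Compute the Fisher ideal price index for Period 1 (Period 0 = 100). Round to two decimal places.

131.54

Laspeyres component (base-period weights):
ΣP(Period 1)Q(Period 0) = 0.05×115 + 1.87×359 + 1.10×253 = 5.75 + 671.33 + 278.3 = 955.38
ΣP(Period 0)Q(Period 0) = 0.05×115 + 1.33×359 + 0.94×253 = 5.75 + 477.47 + 237.82 = 721.04
L = 955.38 / 721.04 × 100 = 132.5003
Paasche component (current-period weights):
ΣP(Period 1)Q(Period 1) = 0.05×89 + 1.87×285 + 1.10×287 = 4.45 + 532.95 + 315.7 = 853.1
ΣP(Period 0)Q(Period 1) = 0.05×89 + 1.33×285 + 0.94×287 = 4.45 + 379.05 + 269.78 = 653.28
P = 853.1 / 653.28 × 100 = 130.5872
Fisher = √(L × P) = √(132.5003 × 130.5872) = 131.5403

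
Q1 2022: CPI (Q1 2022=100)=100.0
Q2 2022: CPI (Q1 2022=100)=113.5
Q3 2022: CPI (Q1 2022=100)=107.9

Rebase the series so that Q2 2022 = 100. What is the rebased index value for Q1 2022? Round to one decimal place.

88.1

Rebased(Q1 2022) = 100.0 / 113.5 × 100 = 88.1057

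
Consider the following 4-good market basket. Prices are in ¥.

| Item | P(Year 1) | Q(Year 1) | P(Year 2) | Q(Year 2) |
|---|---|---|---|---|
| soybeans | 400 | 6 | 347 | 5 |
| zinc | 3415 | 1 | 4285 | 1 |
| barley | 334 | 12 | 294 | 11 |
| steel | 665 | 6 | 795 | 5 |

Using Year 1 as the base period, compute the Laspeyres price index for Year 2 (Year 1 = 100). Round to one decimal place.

Laspeyres price index uses base-period quantities as weights.
ΣP(Year 2)·Q(Year 1) = 347×6 + 4285×1 + 294×12 + 795×6 = 2082 + 4285 + 3528 + 4770 = 14665
ΣP(Year 1)·Q(Year 1) = 400×6 + 3415×1 + 334×12 + 665×6 = 2400 + 3415 + 4008 + 3990 = 13813
Index = 14665 / 13813 × 100 = 106.1681

106.2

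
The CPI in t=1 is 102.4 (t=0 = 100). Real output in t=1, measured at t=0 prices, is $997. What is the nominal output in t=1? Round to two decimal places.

1020.93

Nominal = Real × (Index/100) = 997 × (102.4/100)
        = 997 × 1.024 = 1020.9280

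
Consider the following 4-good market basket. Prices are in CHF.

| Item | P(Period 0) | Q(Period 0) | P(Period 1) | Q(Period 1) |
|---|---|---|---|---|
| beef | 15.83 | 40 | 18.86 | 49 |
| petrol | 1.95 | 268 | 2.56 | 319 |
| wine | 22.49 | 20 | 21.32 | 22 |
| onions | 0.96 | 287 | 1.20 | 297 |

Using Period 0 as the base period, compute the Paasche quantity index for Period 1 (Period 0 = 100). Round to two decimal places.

116.05

Paasche quantity index uses current-period prices as weights.
ΣP(Period 1)·Q(Period 1) = 18.86×49 + 2.56×319 + 21.32×22 + 1.20×297 = 924.14 + 816.64 + 469.04 + 356.4 = 2566.22
ΣP(Period 1)·Q(Period 0) = 18.86×40 + 2.56×268 + 21.32×20 + 1.20×287 = 754.4 + 686.08 + 426.4 + 344.4 = 2211.28
Index = 2566.22 / 2211.28 × 100 = 116.0513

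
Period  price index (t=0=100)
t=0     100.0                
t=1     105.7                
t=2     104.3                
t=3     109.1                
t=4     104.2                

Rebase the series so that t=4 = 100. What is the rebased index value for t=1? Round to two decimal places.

101.44

Rebased(t=1) = 105.7 / 104.2 × 100 = 101.4395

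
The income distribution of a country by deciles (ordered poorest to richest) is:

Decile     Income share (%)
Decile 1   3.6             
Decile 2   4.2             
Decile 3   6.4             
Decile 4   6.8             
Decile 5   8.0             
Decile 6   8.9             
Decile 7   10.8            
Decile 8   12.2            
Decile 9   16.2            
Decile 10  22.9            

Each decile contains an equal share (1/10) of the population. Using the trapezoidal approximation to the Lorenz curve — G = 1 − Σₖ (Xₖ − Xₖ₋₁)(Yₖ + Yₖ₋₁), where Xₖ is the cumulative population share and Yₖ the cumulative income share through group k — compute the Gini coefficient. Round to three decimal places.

0.300

Cumulative income shares Yₖ: 0.0360, 0.0780, 0.1420, 0.2100, 0.2900, 0.3790, 0.4870, 0.6090, 0.7710, 1.0000
Σ (Xₖ−Xₖ₋₁)(Yₖ+Yₖ₋₁) = (1/10)(0.0360+0.0000) + (1/10)(0.0780+0.0360) + (1/10)(0.1420+0.0780) + (1/10)(0.2100+0.1420) + (1/10)(0.2900+0.2100) + (1/10)(0.3790+0.2900) + (1/10)(0.4870+0.3790) + (1/10)(0.6090+0.4870) + (1/10)(0.7710+0.6090) + (1/10)(1.0000+0.7710)
  = 0.0036 + 0.0114 + 0.0220 + 0.0352 + 0.0500 + 0.0669 + 0.0866 + 0.1096 + 0.1380 + 0.1771 = 0.7004
G = 1 − 0.7004 = 0.2996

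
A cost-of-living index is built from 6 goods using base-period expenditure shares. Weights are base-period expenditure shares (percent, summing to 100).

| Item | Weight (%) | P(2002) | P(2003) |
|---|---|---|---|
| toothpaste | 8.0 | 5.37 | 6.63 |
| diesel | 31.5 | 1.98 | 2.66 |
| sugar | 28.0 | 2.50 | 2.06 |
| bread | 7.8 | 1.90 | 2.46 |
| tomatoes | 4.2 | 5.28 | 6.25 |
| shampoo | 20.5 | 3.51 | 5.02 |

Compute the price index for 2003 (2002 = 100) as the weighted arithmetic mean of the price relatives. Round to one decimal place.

toothpaste: 8.0 × (6.63/5.37) = 8.0 × 1.234637 = 9.8771
diesel: 31.5 × (2.66/1.98) = 31.5 × 1.343434 = 42.3182
sugar: 28.0 × (2.06/2.50) = 28.0 × 0.824000 = 23.0720
bread: 7.8 × (2.46/1.90) = 7.8 × 1.294737 = 10.0989
tomatoes: 4.2 × (6.25/5.28) = 4.2 × 1.183712 = 4.9716
shampoo: 20.5 × (5.02/3.51) = 20.5 × 1.430199 = 29.3191
Index = Σ wᵢ·(p₁ᵢ/p₀ᵢ) = 9.8771 + 42.3182 + 23.0720 + 10.0989 + 4.9716 + 29.3191 = 119.6569

119.7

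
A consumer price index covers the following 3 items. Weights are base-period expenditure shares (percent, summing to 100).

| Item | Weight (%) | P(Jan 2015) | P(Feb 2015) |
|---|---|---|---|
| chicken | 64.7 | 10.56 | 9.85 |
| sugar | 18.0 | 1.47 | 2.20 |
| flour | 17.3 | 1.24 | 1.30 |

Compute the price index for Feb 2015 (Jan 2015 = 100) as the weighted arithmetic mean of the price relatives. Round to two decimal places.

chicken: 64.7 × (9.85/10.56) = 64.7 × 0.932765 = 60.3499
sugar: 18.0 × (2.20/1.47) = 18.0 × 1.496599 = 26.9388
flour: 17.3 × (1.30/1.24) = 17.3 × 1.048387 = 18.1371
Index = Σ wᵢ·(p₁ᵢ/p₀ᵢ) = 60.3499 + 26.9388 + 18.1371 = 105.4258

105.43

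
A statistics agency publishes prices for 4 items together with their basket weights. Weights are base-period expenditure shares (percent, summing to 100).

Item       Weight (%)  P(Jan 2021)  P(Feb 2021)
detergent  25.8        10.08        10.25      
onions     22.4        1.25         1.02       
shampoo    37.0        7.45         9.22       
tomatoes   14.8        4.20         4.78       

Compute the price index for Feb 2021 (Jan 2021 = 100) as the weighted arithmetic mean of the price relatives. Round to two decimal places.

detergent: 25.8 × (10.25/10.08) = 25.8 × 1.016865 = 26.2351
onions: 22.4 × (1.02/1.25) = 22.4 × 0.816000 = 18.2784
shampoo: 37.0 × (9.22/7.45) = 37.0 × 1.237584 = 45.7906
tomatoes: 14.8 × (4.78/4.20) = 14.8 × 1.138095 = 16.8438
Index = Σ wᵢ·(p₁ᵢ/p₀ᵢ) = 26.2351 + 18.2784 + 45.7906 + 16.8438 = 107.1479

107.15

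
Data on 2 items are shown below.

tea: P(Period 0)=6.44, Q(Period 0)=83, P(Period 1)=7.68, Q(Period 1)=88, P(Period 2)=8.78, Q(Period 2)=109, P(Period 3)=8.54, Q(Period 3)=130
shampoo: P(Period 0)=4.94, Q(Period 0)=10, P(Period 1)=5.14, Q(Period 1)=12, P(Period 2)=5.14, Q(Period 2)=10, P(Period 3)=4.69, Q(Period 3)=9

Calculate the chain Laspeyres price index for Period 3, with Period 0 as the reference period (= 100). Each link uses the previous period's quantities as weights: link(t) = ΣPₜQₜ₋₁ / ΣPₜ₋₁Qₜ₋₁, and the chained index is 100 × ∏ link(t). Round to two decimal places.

Link Period 0→Period 1:
ΣP(Period 1)Q(Period 0) = 7.68×83 + 5.14×10 = 637.44 + 51.4 = 688.84
ΣP(Period 0)Q(Period 0) = 6.44×83 + 4.94×10 = 534.52 + 49.4 = 583.92
link = 688.84/583.92 = 1.179682
Link Period 1→Period 2:
ΣP(Period 2)Q(Period 1) = 8.78×88 + 5.14×12 = 772.64 + 61.68 = 834.32
ΣP(Period 1)Q(Period 1) = 7.68×88 + 5.14×12 = 675.84 + 61.68 = 737.52
link = 834.32/737.52 = 1.131251
Link Period 2→Period 3:
ΣP(Period 3)Q(Period 2) = 8.54×109 + 4.69×10 = 930.86 + 46.9 = 977.76
ΣP(Period 2)Q(Period 2) = 8.78×109 + 5.14×10 = 957.02 + 51.4 = 1008.42
link = 977.76/1008.42 = 0.969596
Chained index = 100 × 1.179682 × 1.131251 × 0.969596 = 129.3942

129.39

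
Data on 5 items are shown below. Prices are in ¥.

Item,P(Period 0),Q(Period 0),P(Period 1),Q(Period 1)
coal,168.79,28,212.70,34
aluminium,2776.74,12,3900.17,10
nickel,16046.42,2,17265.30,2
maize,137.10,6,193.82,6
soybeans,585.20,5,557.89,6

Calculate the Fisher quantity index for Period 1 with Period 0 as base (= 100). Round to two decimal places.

94.05

Laspeyres component (base-period weights):
ΣP(Period 0)Q(Period 1) = 168.79×34 + 2776.74×10 + 16046.42×2 + 137.10×6 + 585.20×6 = 5738.86 + 27767.4 + 32092.84 + 822.6 + 3511.2 = 69932.9
ΣP(Period 0)Q(Period 0) = 168.79×28 + 2776.74×12 + 16046.42×2 + 137.10×6 + 585.20×5 = 4726.12 + 33320.88 + 32092.84 + 822.6 + 2926 = 73888.44
L = 69932.9 / 73888.44 × 100 = 94.6466
Paasche component (current-period weights):
ΣP(Period 1)Q(Period 1) = 212.70×34 + 3900.17×10 + 17265.30×2 + 193.82×6 + 557.89×6 = 7231.8 + 39001.7 + 34530.6 + 1162.92 + 3347.34 = 85274.36
ΣP(Period 1)Q(Period 0) = 212.70×28 + 3900.17×12 + 17265.30×2 + 193.82×6 + 557.89×5 = 5955.6 + 46802.04 + 34530.6 + 1162.92 + 2789.45 = 91240.61
P = 85274.36 / 91240.61 × 100 = 93.4610
Fisher = √(L × P) = √(94.6466 × 93.4610) = 94.0519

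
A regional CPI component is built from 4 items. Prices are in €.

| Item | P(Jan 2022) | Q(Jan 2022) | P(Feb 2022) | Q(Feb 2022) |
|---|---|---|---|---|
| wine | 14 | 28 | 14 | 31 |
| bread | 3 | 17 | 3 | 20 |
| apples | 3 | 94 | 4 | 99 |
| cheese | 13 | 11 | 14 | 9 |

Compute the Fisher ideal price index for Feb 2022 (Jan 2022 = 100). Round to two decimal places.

112.00

Laspeyres component (base-period weights):
ΣP(Feb 2022)Q(Jan 2022) = 14×28 + 3×17 + 4×94 + 14×11 = 392 + 51 + 376 + 154 = 973
ΣP(Jan 2022)Q(Jan 2022) = 14×28 + 3×17 + 3×94 + 13×11 = 392 + 51 + 282 + 143 = 868
L = 973 / 868 × 100 = 112.0968
Paasche component (current-period weights):
ΣP(Feb 2022)Q(Feb 2022) = 14×31 + 3×20 + 4×99 + 14×9 = 434 + 60 + 396 + 126 = 1016
ΣP(Jan 2022)Q(Feb 2022) = 14×31 + 3×20 + 3×99 + 13×9 = 434 + 60 + 297 + 117 = 908
P = 1016 / 908 × 100 = 111.8943
Fisher = √(L × P) = √(112.0968 × 111.8943) = 111.9955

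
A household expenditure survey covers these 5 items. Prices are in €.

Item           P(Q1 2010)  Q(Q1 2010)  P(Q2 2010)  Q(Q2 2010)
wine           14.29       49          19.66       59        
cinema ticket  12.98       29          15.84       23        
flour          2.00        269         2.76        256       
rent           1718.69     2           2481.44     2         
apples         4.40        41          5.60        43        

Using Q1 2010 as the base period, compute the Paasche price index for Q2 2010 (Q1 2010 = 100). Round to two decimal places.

Paasche price index uses current-period quantities as weights.
ΣP(Q2 2010)·Q(Q2 2010) = 19.66×59 + 15.84×23 + 2.76×256 + 2481.44×2 + 5.60×43 = 1159.94 + 364.32 + 706.56 + 4962.88 + 240.8 = 7434.5
ΣP(Q1 2010)·Q(Q2 2010) = 14.29×59 + 12.98×23 + 2.00×256 + 1718.69×2 + 4.40×43 = 843.11 + 298.54 + 512 + 3437.38 + 189.2 = 5280.23
Index = 7434.5 / 5280.23 × 100 = 140.7988

140.80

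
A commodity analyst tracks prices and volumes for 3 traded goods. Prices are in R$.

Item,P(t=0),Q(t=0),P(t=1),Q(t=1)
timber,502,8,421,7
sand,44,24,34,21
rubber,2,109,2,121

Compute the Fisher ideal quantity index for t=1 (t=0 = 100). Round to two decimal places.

Laspeyres component (base-period weights):
ΣP(t=0)Q(t=1) = 502×7 + 44×21 + 2×121 = 3514 + 924 + 242 = 4680
ΣP(t=0)Q(t=0) = 502×8 + 44×24 + 2×109 = 4016 + 1056 + 218 = 5290
L = 4680 / 5290 × 100 = 88.4688
Paasche component (current-period weights):
ΣP(t=1)Q(t=1) = 421×7 + 34×21 + 2×121 = 2947 + 714 + 242 = 3903
ΣP(t=1)Q(t=0) = 421×8 + 34×24 + 2×109 = 3368 + 816 + 218 = 4402
P = 3903 / 4402 × 100 = 88.6642
Fisher = √(L × P) = √(88.4688 × 88.6642) = 88.5665

88.57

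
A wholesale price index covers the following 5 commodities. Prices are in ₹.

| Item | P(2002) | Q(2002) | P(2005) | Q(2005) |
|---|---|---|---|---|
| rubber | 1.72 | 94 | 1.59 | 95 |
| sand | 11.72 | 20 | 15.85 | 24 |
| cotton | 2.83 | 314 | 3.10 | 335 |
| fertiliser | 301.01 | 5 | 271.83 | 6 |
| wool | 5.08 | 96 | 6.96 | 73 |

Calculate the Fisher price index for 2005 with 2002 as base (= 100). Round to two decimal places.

Laspeyres component (base-period weights):
ΣP(2005)Q(2002) = 1.59×94 + 15.85×20 + 3.10×314 + 271.83×5 + 6.96×96 = 149.46 + 317 + 973.4 + 1359.15 + 668.16 = 3467.17
ΣP(2002)Q(2002) = 1.72×94 + 11.72×20 + 2.83×314 + 301.01×5 + 5.08×96 = 161.68 + 234.4 + 888.62 + 1505.05 + 487.68 = 3277.43
L = 3467.17 / 3277.43 × 100 = 105.7893
Paasche component (current-period weights):
ΣP(2005)Q(2005) = 1.59×95 + 15.85×24 + 3.10×335 + 271.83×6 + 6.96×73 = 151.05 + 380.4 + 1038.5 + 1630.98 + 508.08 = 3709.01
ΣP(2002)Q(2005) = 1.72×95 + 11.72×24 + 2.83×335 + 301.01×6 + 5.08×73 = 163.4 + 281.28 + 948.05 + 1806.06 + 370.84 = 3569.63
P = 3709.01 / 3569.63 × 100 = 103.9046
Fisher = √(L × P) = √(105.7893 × 103.9046) = 104.8427

104.84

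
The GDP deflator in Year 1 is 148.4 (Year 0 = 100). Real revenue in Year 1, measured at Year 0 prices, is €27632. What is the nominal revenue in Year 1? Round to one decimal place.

41005.9

Nominal = Real × (Index/100) = 27632 × (148.4/100)
        = 27632 × 1.484 = 41005.8880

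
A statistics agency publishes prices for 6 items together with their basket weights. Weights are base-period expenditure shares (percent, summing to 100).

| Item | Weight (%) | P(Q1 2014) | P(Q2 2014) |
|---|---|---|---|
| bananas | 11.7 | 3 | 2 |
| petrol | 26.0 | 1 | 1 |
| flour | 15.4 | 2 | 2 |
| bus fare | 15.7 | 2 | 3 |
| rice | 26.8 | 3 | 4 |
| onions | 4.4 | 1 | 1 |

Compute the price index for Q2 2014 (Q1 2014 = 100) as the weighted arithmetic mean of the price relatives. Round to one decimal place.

bananas: 11.7 × (2/3) = 11.7 × 0.666667 = 7.8000
petrol: 26.0 × (1/1) = 26.0 × 1.000000 = 26.0000
flour: 15.4 × (2/2) = 15.4 × 1.000000 = 15.4000
bus fare: 15.7 × (3/2) = 15.7 × 1.500000 = 23.5500
rice: 26.8 × (4/3) = 26.8 × 1.333333 = 35.7333
onions: 4.4 × (1/1) = 4.4 × 1.000000 = 4.4000
Index = Σ wᵢ·(p₁ᵢ/p₀ᵢ) = 7.8000 + 26.0000 + 15.4000 + 23.5500 + 35.7333 + 4.4000 = 112.8833

112.9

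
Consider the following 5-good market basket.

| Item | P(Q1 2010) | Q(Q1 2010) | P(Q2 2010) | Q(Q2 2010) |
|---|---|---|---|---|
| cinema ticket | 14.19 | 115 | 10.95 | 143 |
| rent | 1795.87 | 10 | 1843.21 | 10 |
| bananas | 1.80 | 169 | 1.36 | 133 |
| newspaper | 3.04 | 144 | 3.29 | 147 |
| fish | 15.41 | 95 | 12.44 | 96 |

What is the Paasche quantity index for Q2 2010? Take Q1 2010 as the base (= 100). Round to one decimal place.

101.3

Paasche quantity index uses current-period prices as weights.
ΣP(Q2 2010)·Q(Q2 2010) = 10.95×143 + 1843.21×10 + 1.36×133 + 3.29×147 + 12.44×96 = 1565.85 + 18432.1 + 180.88 + 483.63 + 1194.24 = 21856.7
ΣP(Q2 2010)·Q(Q1 2010) = 10.95×115 + 1843.21×10 + 1.36×169 + 3.29×144 + 12.44×95 = 1259.25 + 18432.1 + 229.84 + 473.76 + 1181.8 = 21576.75
Index = 21856.7 / 21576.75 × 100 = 101.2975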